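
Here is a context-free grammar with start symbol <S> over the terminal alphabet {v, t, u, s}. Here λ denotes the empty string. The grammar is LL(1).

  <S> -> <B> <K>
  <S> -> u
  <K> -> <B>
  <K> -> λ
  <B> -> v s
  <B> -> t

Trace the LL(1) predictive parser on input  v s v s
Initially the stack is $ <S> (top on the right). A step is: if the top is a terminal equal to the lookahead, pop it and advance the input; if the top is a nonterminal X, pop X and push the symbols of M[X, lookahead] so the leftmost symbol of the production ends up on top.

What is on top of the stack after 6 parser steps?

v

step 1: stack=$ <S>  input=v s v s $  — expand <S> -> <B> <K>
step 2: stack=$ <K> <B>  input=v s v s $  — expand <B> -> v s
step 3: stack=$ <K> s v  input=v s v s $  — match v
step 4: stack=$ <K> s  input=s v s $  — match s
step 5: stack=$ <K>  input=v s $  — expand <K> -> <B>
step 6: stack=$ <B>  input=v s $  — expand <B> -> v s
Stack after step 6: $ s v (top = v).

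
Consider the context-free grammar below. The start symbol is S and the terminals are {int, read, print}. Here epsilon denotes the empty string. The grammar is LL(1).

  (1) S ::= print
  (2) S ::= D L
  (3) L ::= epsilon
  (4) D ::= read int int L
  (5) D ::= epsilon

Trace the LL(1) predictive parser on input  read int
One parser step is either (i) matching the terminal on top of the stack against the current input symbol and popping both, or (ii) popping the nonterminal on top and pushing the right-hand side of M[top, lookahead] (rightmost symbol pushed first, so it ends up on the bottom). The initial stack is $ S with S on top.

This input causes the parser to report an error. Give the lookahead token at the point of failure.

step 1: stack=$ S  input=read int $  — expand S ::= D L
step 2: stack=$ L D  input=read int $  — expand D ::= read int int L
step 3: stack=$ L L int int read  input=read int $  — match read
step 4: stack=$ L L int int  input=int $  — match int
step 5: stack=$ L L int  input=$  — error: top is terminal int but lookahead is $

$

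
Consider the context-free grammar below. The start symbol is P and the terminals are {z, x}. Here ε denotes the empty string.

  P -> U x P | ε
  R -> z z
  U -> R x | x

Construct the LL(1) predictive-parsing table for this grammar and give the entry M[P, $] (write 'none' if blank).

FIRST(R) = {z}
FIRST(U) = {x, z}  (via R x)
FIRST(P) = {ε, x, z}  (via U x P)
FOLLOW(P) includes $ since P is the start symbol.
FOLLOW(P): in P->U x P, the suffix after P is empty (adds nothing new). Thus FOLLOW(P) = {$}.
For P -> U x P: FIRST(U x P) = {x, z}, so it goes in M[P, t] for t ∈ {x, z}.
For P -> ε: FIRST(ε) = {ε}, so it goes in M[P, t] for t ∈ {}; since ε ∈ FIRST, also for every t ∈ FOLLOW(P) = {$}.

P -> ε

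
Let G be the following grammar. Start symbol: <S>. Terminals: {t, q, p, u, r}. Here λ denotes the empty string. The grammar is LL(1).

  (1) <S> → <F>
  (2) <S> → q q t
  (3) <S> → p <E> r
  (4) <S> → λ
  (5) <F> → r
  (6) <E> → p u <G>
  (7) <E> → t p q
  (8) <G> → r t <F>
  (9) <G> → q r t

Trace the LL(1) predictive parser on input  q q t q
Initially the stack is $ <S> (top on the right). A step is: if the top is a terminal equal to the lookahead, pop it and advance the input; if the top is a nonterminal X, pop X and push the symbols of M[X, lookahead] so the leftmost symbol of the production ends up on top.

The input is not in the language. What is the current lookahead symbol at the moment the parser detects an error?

step 1: stack=$ <S>  input=q q t q $  — expand <S> → q q t
step 2: stack=$ t q q  input=q q t q $  — match q
step 3: stack=$ t q  input=q t q $  — match q
step 4: stack=$ t  input=t q $  — match t
step 5: stack=$  input=q $  — error: stack empty but input remains

q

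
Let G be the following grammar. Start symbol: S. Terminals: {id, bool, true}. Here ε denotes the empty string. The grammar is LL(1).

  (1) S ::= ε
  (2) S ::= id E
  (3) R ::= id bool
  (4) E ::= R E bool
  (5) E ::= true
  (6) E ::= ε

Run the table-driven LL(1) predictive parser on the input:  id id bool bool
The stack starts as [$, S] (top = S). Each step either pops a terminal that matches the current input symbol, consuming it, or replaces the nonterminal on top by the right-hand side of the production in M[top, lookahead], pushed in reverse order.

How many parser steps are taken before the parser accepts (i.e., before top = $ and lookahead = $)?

     Stack             Input              Action
  1  $ S               id id bool bool $  expand S ::= id E
  2  $ E id            id id bool bool $  match id
  3  $ E               id bool bool $     expand E ::= R E bool
  4  $ bool E R        id bool bool $     expand R ::= id bool
  5  $ bool E bool id  id bool bool $     match id
  6  $ bool E bool     bool bool $        match bool
  7  $ bool E          bool $             expand E ::= ε
  8  $ bool            bool $             match bool
Accept reached after 8 steps.

8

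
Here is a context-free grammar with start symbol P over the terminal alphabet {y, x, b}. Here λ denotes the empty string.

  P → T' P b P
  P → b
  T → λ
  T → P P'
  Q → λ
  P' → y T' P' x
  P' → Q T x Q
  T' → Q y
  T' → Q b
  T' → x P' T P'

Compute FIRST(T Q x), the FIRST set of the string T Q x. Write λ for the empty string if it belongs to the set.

FIRST(Q) = {λ}
FIRST(T') = {b, x, y}  (via Q y, Q b)
FIRST(P) = {b, x, y}  (via T' P b P)
FIRST(T) = {λ, b, x, y}  (via P P')
FIRST(P') = {b, x, y}  (via Q T x Q)
FIRST(T Q x): take FIRST of each symbol in turn, carrying on past any symbol whose FIRST contains λ; result {b, x, y}.

{b, x, y}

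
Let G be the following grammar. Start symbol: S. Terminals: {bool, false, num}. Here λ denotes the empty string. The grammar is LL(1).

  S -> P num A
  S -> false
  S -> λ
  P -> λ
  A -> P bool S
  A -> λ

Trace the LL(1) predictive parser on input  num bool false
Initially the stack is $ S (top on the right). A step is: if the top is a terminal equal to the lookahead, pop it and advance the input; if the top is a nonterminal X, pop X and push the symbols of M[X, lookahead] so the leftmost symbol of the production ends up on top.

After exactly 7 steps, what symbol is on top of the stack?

false

     Stack       Input             Action
  1  $ S         num bool false $  expand S -> P num A
  2  $ A num P   num bool false $  expand P -> λ
  3  $ A num     num bool false $  match num
  4  $ A         bool false $      expand A -> P bool S
  5  $ S bool P  bool false $      expand P -> λ
  6  $ S bool    bool false $      match bool
  7  $ S         false $           expand S -> false
Stack after step 7: $ false (top = false).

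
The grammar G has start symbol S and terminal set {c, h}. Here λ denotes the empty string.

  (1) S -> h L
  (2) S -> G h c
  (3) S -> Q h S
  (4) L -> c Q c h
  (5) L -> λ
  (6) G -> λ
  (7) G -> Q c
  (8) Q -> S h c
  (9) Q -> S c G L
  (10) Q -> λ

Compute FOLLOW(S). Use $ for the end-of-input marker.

{$, c, h}

FIRST(L) = {λ, c}
FIRST(S) = {c, h}  (via G h c, Q h S)
FIRST(Q) = {λ, c, h}  (via S h c, S c G L)
FIRST(G) = {λ, c, h}  (via Q c)
FOLLOW(S) includes $ since S is the start symbol.
FOLLOW(S): in S->Q h S, the suffix after S is empty (adds nothing new); in Q->S h c, S is followed by h c with FIRST {h}; in Q->S c G L, S is followed by c G L with FIRST {c}. Thus FOLLOW(S) = {$, c, h}.
FOLLOW(Q): in S->Q h S, Q is followed by h S with FIRST {h}; in L->c Q c h, Q is followed by c h with FIRST {c}; in G->Q c, Q is followed by c with FIRST {c}. Thus FOLLOW(Q) = {c, h}.
FOLLOW(L): in S->h L, the suffix after L is empty, so FOLLOW(L) ⊇ FOLLOW(S) = {$, c, h}; in Q->S c G L, the suffix after L is empty, so FOLLOW(L) ⊇ FOLLOW(Q) = {c, h}. Thus FOLLOW(L) = {$, c, h}.
FOLLOW(G): in S->G h c, G is followed by h c with FIRST {h}; in Q->S c G L, G is followed by L with FIRST {λ, c}; in Q->S c G L, the suffix after G is nullable, so FOLLOW(G) ⊇ FOLLOW(Q) = {c, h}. Thus FOLLOW(G) = {c, h}.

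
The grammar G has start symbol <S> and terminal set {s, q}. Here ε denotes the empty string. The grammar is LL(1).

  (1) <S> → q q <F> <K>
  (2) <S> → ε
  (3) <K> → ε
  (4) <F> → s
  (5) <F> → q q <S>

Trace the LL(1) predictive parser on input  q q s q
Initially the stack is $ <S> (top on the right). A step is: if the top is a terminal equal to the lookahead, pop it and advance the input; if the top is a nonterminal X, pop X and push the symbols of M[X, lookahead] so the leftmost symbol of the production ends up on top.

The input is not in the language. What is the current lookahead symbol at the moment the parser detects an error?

q

step 1: stack=$ <S>  input=q q s q $  — expand <S> → q q <F> <K>
step 2: stack=$ <K> <F> q q  input=q q s q $  — match q
step 3: stack=$ <K> <F> q  input=q s q $  — match q
step 4: stack=$ <K> <F>  input=s q $  — expand <F> → s
step 5: stack=$ <K> s  input=s q $  — match s
step 6: stack=$ <K>  input=q $  — error: M[<K>, q] is empty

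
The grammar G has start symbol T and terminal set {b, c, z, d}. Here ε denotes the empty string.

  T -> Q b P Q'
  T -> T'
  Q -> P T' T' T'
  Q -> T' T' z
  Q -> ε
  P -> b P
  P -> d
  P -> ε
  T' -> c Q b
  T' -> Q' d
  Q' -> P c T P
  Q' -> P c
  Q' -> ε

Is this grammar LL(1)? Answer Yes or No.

FIRST(T) = {b, c, d}
FIRST(Q) = {ε, b, c, d}
FIRST(P) = {ε, b, d}
FIRST(T') = {b, c, d}
FIRST(Q') = {ε, b, c, d}
FOLLOW(T) = {$, b, d}
FOLLOW(Q) = {b}
FOLLOW(P) = {$, b, c, d}
FOLLOW(T') = {$, b, c, d, z}
FOLLOW(Q') = {$, b, d}
Cell M[P, b] receives both P -> b P and P -> ε — the grammar is not LL(1).

No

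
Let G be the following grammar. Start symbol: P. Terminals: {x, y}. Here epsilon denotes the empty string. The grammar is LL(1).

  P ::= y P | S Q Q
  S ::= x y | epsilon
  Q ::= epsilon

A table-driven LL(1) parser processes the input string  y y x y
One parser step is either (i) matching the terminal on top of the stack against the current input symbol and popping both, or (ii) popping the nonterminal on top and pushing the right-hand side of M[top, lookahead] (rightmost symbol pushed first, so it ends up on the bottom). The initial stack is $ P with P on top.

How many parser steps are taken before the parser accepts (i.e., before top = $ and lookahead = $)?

      Stack      Input      Action
   1  $ P        y y x y $  expand P ::= y P
   2  $ P y      y y x y $  match y
   3  $ P        y x y $    expand P ::= y P
   4  $ P y      y x y $    match y
   5  $ P        x y $      expand P ::= S Q Q
   6  $ Q Q S    x y $      expand S ::= x y
   7  $ Q Q y x  x y $      match x
   8  $ Q Q y    y $        match y
   9  $ Q Q      $          expand Q ::= epsilon
  10  $ Q        $          expand Q ::= epsilon
Accept reached after 10 steps.

10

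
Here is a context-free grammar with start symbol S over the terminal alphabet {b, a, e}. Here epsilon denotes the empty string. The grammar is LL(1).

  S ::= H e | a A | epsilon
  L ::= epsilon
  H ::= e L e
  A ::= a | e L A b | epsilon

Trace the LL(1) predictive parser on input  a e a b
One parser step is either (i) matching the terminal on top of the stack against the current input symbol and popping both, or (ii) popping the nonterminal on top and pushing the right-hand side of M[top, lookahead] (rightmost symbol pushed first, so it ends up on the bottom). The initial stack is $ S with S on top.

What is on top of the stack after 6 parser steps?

a

     Stack      Input      Action
  1  $ S        a e a b $  expand S ::= a A
  2  $ A a      a e a b $  match a
  3  $ A        e a b $    expand A ::= e L A b
  4  $ b A L e  e a b $    match e
  5  $ b A L    a b $      expand L ::= epsilon
  6  $ b A      a b $      expand A ::= a
Stack after step 6: $ b a (top = a).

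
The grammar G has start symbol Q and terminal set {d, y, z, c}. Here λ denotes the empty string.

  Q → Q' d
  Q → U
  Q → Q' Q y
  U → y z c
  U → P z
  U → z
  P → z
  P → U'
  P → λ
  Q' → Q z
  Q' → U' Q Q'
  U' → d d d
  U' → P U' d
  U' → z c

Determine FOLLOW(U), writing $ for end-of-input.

{$, d, y, z}

FIRST(Q): from Q→Q' d we get {d, y, z}; from Q→U we get {d, y, z}; from Q→Q' Q y we get {d, y, z}. So FIRST(Q) = {d, y, z}.
FIRST(U): from U→y z c we get {y}; from U→P z we get {d, z}; from U→z we get {z}. So FIRST(U) = {d, y, z}.
FIRST(P): from P→z we get {z}; from P→U' we get {d, z}; from P→λ we get {λ}. So FIRST(P) = {λ, d, z}.
FIRST(U'): from U'→d d d we get {d}; from U'→P U' d we get {d, z}; from U'→z c we get {z}. So FIRST(U') = {d, z}.
FIRST(Q'): from Q'→Q z we get {d, y, z}; from Q'→U' Q Q' we get {d, z}. So FIRST(Q') = {d, y, z}.
FOLLOW(Q) includes $ since Q is the start symbol.
FOLLOW(Q): in Q→Q' Q y, Q is followed by y with FIRST {y}; in Q'→Q z, Q is followed by z with FIRST {z}; in Q'→U' Q Q', Q is followed by Q' with FIRST {d, y, z}. Thus FOLLOW(Q) = {$, d, y, z}.
FOLLOW(U): in Q→U, the suffix after U is empty, so FOLLOW(U) ⊇ FOLLOW(Q) = {$, d, y, z}. Thus FOLLOW(U) = {$, d, y, z}.
FOLLOW(P): in U→P z, P is followed by z with FIRST {z}; in U'→P U' d, P is followed by U' d with FIRST {d, z}. Thus FOLLOW(P) = {d, z}.
FOLLOW(Q'): in Q→Q' d, Q' is followed by d with FIRST {d}; in Q→Q' Q y, Q' is followed by Q y with FIRST {d, y, z}; in Q'→U' Q Q', the suffix after Q' is empty (adds nothing new). Thus FOLLOW(Q') = {d, y, z}.
FOLLOW(U'): in P→U', the suffix after U' is empty, so FOLLOW(U') ⊇ FOLLOW(P) = {d, z}; in Q'→U' Q Q', U' is followed by Q Q' with FIRST {d, y, z}; in U'→P U' d, U' is followed by d with FIRST {d}. Thus FOLLOW(U') = {d, y, z}.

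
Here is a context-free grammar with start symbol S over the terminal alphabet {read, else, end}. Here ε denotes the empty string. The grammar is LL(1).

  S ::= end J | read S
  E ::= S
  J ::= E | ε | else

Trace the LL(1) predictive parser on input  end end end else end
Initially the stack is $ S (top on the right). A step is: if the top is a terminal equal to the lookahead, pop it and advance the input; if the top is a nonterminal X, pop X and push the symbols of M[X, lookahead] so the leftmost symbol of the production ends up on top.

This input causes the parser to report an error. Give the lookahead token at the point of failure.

step 1: stack=$ S  input=end end end else end $  — expand S ::= end J
step 2: stack=$ J end  input=end end end else end $  — match end
step 3: stack=$ J  input=end end else end $  — expand J ::= E
step 4: stack=$ E  input=end end else end $  — expand E ::= S
step 5: stack=$ S  input=end end else end $  — expand S ::= end J
step 6: stack=$ J end  input=end end else end $  — match end
step 7: stack=$ J  input=end else end $  — expand J ::= E
step 8: stack=$ E  input=end else end $  — expand E ::= S
step 9: stack=$ S  input=end else end $  — expand S ::= end J
step 10: stack=$ J end  input=end else end $  — match end
step 11: stack=$ J  input=else end $  — expand J ::= else
step 12: stack=$ else  input=else end $  — match else
step 13: stack=$  input=end $  — error: stack empty but input remains

end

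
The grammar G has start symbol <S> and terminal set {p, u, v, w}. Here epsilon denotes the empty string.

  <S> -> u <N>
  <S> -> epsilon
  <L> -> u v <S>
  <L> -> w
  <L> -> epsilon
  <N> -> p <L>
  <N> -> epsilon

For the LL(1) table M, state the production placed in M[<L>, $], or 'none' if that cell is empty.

<L> -> epsilon

FIRST(<S>): from <S>->u <N> we get {u}; from <S>->epsilon we get {epsilon}. So FIRST(<S>) = {epsilon, u}.
FIRST(<L>): from <L>->u v <S> we get {u}; from <L>->w we get {w}; from <L>->epsilon we get {epsilon}. So FIRST(<L>) = {epsilon, u, w}.
FIRST(<N>): from <N>->p <L> we get {p}; from <N>->epsilon we get {epsilon}. So FIRST(<N>) = {epsilon, p}.
FOLLOW(<S>) includes $ since <S> is the start symbol.
FOLLOW(<N>): in <S>->u <N>, the suffix after <N> is empty, so FOLLOW(<N>) ⊇ FOLLOW(<S>) = {$}. Thus FOLLOW(<N>) = {$}.
FOLLOW(<L>): in <N>->p <L>, the suffix after <L> is empty, so FOLLOW(<L>) ⊇ FOLLOW(<N>) = {$}. Thus FOLLOW(<L>) = {$}.
For <L> -> u v <S>: FIRST(u v <S>) = {u}, so it goes in M[<L>, t] for t ∈ {u}.
For <L> -> w: FIRST(w) = {w}, so it goes in M[<L>, t] for t ∈ {w}.
For <L> -> epsilon: FIRST(epsilon) = {epsilon}, so it goes in M[<L>, t] for t ∈ {}; since epsilon ∈ FIRST, also for every t ∈ FOLLOW(<L>) = {$}.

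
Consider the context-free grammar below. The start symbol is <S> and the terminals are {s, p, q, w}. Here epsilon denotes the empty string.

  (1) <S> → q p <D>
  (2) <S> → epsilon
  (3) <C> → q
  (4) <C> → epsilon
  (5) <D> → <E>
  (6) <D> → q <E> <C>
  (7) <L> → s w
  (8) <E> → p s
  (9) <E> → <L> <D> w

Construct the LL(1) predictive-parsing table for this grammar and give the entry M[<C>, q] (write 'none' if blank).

FIRST(<S>) = {epsilon, q}
FIRST(<C>) = {epsilon, q}
FIRST(<L>) = {s}
FIRST(<E>) = {p, s}  (via <L> <D> w)
FIRST(<D>) = {p, q, s}  (via <E>)
FOLLOW(<S>) includes $ since <S> is the start symbol.
FOLLOW(<D>): in <S>→q p <D>, the suffix after <D> is empty, so FOLLOW(<D>) ⊇ FOLLOW(<S>) = {$}; in <E>→<L> <D> w, <D> is followed by w with FIRST {w}. Thus FOLLOW(<D>) = {$, w}.
FOLLOW(<C>): in <D>→q <E> <C>, the suffix after <C> is empty, so FOLLOW(<C>) ⊇ FOLLOW(<D>) = {$, w}. Thus FOLLOW(<C>) = {$, w}.
For <C> → q: FIRST(q) = {q}, so it goes in M[<C>, t] for t ∈ {q}.
For <C> → epsilon: FIRST(epsilon) = {epsilon}, so it goes in M[<C>, t] for t ∈ {}; since epsilon ∈ FIRST, also for every t ∈ FOLLOW(<C>) = {$, w}.

<C> → q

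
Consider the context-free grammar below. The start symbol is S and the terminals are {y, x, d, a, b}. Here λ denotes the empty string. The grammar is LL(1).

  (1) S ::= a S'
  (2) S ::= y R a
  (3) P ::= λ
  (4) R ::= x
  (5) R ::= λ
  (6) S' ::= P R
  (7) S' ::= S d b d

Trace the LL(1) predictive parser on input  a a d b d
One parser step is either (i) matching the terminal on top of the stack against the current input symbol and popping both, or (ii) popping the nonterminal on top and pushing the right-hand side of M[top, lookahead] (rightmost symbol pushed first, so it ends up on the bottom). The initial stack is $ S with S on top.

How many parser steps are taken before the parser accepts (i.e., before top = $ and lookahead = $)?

step 1: stack=$ S  input=a a d b d $  — expand S ::= a S'
step 2: stack=$ S' a  input=a a d b d $  — match a
step 3: stack=$ S'  input=a d b d $  — expand S' ::= S d b d
step 4: stack=$ d b d S  input=a d b d $  — expand S ::= a S'
step 5: stack=$ d b d S' a  input=a d b d $  — match a
step 6: stack=$ d b d S'  input=d b d $  — expand S' ::= P R
step 7: stack=$ d b d R P  input=d b d $  — expand P ::= λ
step 8: stack=$ d b d R  input=d b d $  — expand R ::= λ
step 9: stack=$ d b d  input=d b d $  — match d
step 10: stack=$ d b  input=b d $  — match b
step 11: stack=$ d  input=d $  — match d
Accept reached after 11 steps.

11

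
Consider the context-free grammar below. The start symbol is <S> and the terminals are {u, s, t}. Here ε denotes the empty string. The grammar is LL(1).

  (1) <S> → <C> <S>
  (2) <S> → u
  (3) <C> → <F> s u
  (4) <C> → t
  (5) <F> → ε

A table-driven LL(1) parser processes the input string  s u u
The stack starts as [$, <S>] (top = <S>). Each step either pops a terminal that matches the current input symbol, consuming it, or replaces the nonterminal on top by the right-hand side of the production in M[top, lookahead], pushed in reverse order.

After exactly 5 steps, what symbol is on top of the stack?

<S>

step 1: stack=$ <S>  input=s u u $  — expand <S> → <C> <S>
step 2: stack=$ <S> <C>  input=s u u $  — expand <C> → <F> s u
step 3: stack=$ <S> u s <F>  input=s u u $  — expand <F> → ε
step 4: stack=$ <S> u s  input=s u u $  — match s
step 5: stack=$ <S> u  input=u u $  — match u
Stack after step 5: $ <S> (top = <S>).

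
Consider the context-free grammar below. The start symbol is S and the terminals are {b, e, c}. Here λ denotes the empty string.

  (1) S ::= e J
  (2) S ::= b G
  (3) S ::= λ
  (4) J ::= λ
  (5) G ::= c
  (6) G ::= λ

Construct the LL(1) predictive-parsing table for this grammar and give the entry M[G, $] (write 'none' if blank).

G ::= λ

FIRST(S) = {λ, b, e}
FIRST(J) = {λ}
FIRST(G) = {λ, c}
FOLLOW(S) includes $ since S is the start symbol.
FOLLOW(S): S appears on no right-hand side. Thus FOLLOW(S) = {$}.
FOLLOW(G): in S::=b G, the suffix after G is empty, so FOLLOW(G) ⊇ FOLLOW(S) = {$}. Thus FOLLOW(G) = {$}.
For G ::= c: FIRST(c) = {c}, so it goes in M[G, t] for t ∈ {c}.
For G ::= λ: FIRST(λ) = {λ}, so it goes in M[G, t] for t ∈ {}; since λ ∈ FIRST, also for every t ∈ FOLLOW(G) = {$}.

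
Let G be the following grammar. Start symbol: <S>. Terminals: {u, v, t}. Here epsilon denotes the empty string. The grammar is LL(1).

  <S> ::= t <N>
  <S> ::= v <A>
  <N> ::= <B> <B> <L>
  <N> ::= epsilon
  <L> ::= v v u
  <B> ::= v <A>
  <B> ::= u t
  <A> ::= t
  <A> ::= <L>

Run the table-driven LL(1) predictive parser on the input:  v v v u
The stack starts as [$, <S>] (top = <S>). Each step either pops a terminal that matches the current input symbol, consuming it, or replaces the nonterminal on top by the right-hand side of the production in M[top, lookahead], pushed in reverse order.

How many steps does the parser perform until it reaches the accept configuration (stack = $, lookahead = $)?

step 1: stack=$ <S>  input=v v v u $  — expand <S> ::= v <A>
step 2: stack=$ <A> v  input=v v v u $  — match v
step 3: stack=$ <A>  input=v v u $  — expand <A> ::= <L>
step 4: stack=$ <L>  input=v v u $  — expand <L> ::= v v u
step 5: stack=$ u v v  input=v v u $  — match v
step 6: stack=$ u v  input=v u $  — match v
step 7: stack=$ u  input=u $  — match u
Accept reached after 7 steps.

7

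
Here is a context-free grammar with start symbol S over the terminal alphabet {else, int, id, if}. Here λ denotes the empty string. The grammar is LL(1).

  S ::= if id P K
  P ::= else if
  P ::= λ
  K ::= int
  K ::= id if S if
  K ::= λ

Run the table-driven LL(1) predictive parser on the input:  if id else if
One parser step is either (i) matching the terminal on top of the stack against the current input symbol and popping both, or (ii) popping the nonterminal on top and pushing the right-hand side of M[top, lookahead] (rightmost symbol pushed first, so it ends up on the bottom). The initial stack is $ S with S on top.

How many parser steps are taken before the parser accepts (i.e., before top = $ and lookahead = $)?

7

step 1: stack=$ S  input=if id else if $  — expand S ::= if id P K
step 2: stack=$ K P id if  input=if id else if $  — match if
step 3: stack=$ K P id  input=id else if $  — match id
step 4: stack=$ K P  input=else if $  — expand P ::= else if
step 5: stack=$ K if else  input=else if $  — match else
step 6: stack=$ K if  input=if $  — match if
step 7: stack=$ K  input=$  — expand K ::= λ
Accept reached after 7 steps.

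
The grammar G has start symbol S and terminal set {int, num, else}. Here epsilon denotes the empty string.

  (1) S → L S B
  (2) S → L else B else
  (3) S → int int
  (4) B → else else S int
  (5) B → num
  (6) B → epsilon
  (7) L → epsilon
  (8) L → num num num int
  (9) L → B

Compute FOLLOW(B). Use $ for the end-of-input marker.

{$, else, int, num}

FIRST(B) = {epsilon, else, num}
FIRST(L) = {epsilon, else, num}  (via B)
FIRST(S) = {else, int, num}  (via L S B, L else B else)
FOLLOW(S) includes $ since S is the start symbol.
FOLLOW(S): in S→L S B, S is followed by B with FIRST {epsilon, else, num}; in S→L S B, the suffix after S is nullable (adds nothing new); in B→else else S int, S is followed by int with FIRST {int}. Thus FOLLOW(S) = {$, else, int, num}.
FOLLOW(L): in S→L S B, L is followed by S B with FIRST {else, int, num}; in S→L else B else, L is followed by else B else with FIRST {else}. Thus FOLLOW(L) = {else, int, num}.
FOLLOW(B): in S→L S B, the suffix after B is empty, so FOLLOW(B) ⊇ FOLLOW(S) = {$, else, int, num}; in S→L else B else, B is followed by else with FIRST {else}; in L→B, the suffix after B is empty, so FOLLOW(B) ⊇ FOLLOW(L) = {else, int, num}. Thus FOLLOW(B) = {$, else, int, num}.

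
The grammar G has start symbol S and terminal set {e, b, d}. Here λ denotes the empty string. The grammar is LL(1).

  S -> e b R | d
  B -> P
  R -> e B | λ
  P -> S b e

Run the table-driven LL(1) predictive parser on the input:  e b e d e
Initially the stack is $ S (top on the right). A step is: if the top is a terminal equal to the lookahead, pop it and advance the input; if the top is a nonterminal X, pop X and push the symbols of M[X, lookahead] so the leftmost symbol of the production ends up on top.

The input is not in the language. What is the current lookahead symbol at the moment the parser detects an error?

e

step 1: stack=$ S  input=e b e d e $  — expand S -> e b R
step 2: stack=$ R b e  input=e b e d e $  — match e
step 3: stack=$ R b  input=b e d e $  — match b
step 4: stack=$ R  input=e d e $  — expand R -> e B
step 5: stack=$ B e  input=e d e $  — match e
step 6: stack=$ B  input=d e $  — expand B -> P
step 7: stack=$ P  input=d e $  — expand P -> S b e
step 8: stack=$ e b S  input=d e $  — expand S -> d
step 9: stack=$ e b d  input=d e $  — match d
step 10: stack=$ e b  input=e $  — error: top is terminal b but lookahead is e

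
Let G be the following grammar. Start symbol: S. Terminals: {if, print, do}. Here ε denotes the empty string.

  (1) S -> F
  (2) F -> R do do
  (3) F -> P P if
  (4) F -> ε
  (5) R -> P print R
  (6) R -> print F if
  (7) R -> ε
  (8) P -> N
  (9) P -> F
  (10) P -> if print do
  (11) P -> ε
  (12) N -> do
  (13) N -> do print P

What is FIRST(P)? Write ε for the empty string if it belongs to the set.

{ε, do, if, print}

FIRST(N): from N->do we get {do}; from N->do print P we get {do}. So FIRST(N) = {do}.
FIRST(S): from S->F we get {ε, do, if, print}. So FIRST(S) = {ε, do, if, print}.
FIRST(F): from F->R do do we get {do, if, print}; from F->P P if we get {do, if, print}; from F->ε we get {ε}. So FIRST(F) = {ε, do, if, print}.
FIRST(P): from P->N we get {do}; from P->F we get {ε, do, if, print}; from P->if print do we get {if}; from P->ε we get {ε}. So FIRST(P) = {ε, do, if, print}.
FIRST(R): from R->P print R we get {do, if, print}; from R->print F if we get {print}; from R->ε we get {ε}. So FIRST(R) = {ε, do, if, print}.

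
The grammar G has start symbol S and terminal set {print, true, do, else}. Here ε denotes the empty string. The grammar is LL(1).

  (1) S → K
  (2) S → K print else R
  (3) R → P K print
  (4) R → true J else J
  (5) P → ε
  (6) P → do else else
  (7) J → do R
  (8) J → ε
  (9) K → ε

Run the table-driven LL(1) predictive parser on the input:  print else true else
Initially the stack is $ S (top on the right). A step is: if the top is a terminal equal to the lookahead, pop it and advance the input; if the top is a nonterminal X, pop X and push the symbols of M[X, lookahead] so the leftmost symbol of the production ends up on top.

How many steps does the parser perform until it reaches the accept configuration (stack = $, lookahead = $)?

     Stack             Input                   Action
  1  $ S               print else true else $  expand S → K print else R
  2  $ R else print K  print else true else $  expand K → ε
  3  $ R else print    print else true else $  match print
  4  $ R else          else true else $        match else
  5  $ R               true else $             expand R → true J else J
  6  $ J else J true   true else $             match true
  7  $ J else J        else $                  expand J → ε
  8  $ J else          else $                  match else
  9  $ J               $                       expand J → ε
Accept reached after 9 steps.

9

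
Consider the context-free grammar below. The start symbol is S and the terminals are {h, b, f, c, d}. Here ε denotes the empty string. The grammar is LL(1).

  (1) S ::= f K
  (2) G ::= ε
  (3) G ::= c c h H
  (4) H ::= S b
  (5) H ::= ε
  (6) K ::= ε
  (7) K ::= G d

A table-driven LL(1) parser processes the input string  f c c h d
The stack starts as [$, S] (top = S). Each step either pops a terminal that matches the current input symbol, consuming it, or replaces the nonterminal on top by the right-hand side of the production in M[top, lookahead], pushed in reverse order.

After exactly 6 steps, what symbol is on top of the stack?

     Stack        Input        Action
  1  $ S          f c c h d $  expand S ::= f K
  2  $ K f        f c c h d $  match f
  3  $ K          c c h d $    expand K ::= G d
  4  $ d G        c c h d $    expand G ::= c c h H
  5  $ d H h c c  c c h d $    match c
  6  $ d H h c    c h d $      match c
Stack after step 6: $ d H h (top = h).

h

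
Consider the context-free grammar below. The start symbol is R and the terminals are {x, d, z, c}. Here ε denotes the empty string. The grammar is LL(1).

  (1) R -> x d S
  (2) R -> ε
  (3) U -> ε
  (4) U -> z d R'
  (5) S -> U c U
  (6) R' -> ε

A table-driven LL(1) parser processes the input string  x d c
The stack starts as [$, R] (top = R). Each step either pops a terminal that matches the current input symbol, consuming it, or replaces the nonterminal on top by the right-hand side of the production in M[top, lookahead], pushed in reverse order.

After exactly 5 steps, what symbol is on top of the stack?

c

step 1: stack=$ R  input=x d c $  — expand R -> x d S
step 2: stack=$ S d x  input=x d c $  — match x
step 3: stack=$ S d  input=d c $  — match d
step 4: stack=$ S  input=c $  — expand S -> U c U
step 5: stack=$ U c U  input=c $  — expand U -> ε
Stack after step 5: $ U c (top = c).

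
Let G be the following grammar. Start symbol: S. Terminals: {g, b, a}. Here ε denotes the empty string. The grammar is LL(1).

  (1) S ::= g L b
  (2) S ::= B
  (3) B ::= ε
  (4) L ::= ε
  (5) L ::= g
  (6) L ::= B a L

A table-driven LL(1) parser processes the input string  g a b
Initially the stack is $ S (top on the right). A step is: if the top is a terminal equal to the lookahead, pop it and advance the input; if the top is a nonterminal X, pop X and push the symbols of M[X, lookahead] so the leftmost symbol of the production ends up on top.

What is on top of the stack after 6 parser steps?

b

step 1: stack=$ S  input=g a b $  — expand S ::= g L b
step 2: stack=$ b L g  input=g a b $  — match g
step 3: stack=$ b L  input=a b $  — expand L ::= B a L
step 4: stack=$ b L a B  input=a b $  — expand B ::= ε
step 5: stack=$ b L a  input=a b $  — match a
step 6: stack=$ b L  input=b $  — expand L ::= ε
Stack after step 6: $ b (top = b).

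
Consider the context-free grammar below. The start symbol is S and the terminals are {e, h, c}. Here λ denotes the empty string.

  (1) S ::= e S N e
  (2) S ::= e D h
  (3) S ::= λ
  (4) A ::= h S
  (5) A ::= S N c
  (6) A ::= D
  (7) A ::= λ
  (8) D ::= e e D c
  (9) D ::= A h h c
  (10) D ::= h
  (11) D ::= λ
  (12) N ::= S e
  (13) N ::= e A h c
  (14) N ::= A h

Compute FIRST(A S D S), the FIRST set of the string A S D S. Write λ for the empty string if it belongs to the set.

{λ, e, h}

FIRST(S) = {λ, e}
FIRST(A) = {λ, e, h}  (via S N c, D)
FIRST(D) = {λ, e, h}  (via A h h c)
FIRST(N) = {e, h}  (via S e, A h)
FIRST(A S D S): take FIRST of each symbol in turn, carrying on past any symbol whose FIRST contains λ; result {λ, e, h}.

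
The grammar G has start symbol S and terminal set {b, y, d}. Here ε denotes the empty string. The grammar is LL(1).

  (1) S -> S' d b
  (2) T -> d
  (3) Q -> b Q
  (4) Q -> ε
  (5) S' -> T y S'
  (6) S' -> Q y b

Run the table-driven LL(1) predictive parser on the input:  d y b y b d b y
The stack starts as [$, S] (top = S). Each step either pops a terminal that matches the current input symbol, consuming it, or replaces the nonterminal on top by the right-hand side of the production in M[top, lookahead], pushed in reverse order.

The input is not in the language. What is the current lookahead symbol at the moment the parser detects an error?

y

step 1: stack=$ S  input=d y b y b d b y $  — expand S -> S' d b
step 2: stack=$ b d S'  input=d y b y b d b y $  — expand S' -> T y S'
step 3: stack=$ b d S' y T  input=d y b y b d b y $  — expand T -> d
step 4: stack=$ b d S' y d  input=d y b y b d b y $  — match d
step 5: stack=$ b d S' y  input=y b y b d b y $  — match y
step 6: stack=$ b d S'  input=b y b d b y $  — expand S' -> Q y b
step 7: stack=$ b d b y Q  input=b y b d b y $  — expand Q -> b Q
step 8: stack=$ b d b y Q b  input=b y b d b y $  — match b
step 9: stack=$ b d b y Q  input=y b d b y $  — expand Q -> ε
step 10: stack=$ b d b y  input=y b d b y $  — match y
step 11: stack=$ b d b  input=b d b y $  — match b
step 12: stack=$ b d  input=d b y $  — match d
step 13: stack=$ b  input=b y $  — match b
step 14: stack=$  input=y $  — error: stack empty but input remains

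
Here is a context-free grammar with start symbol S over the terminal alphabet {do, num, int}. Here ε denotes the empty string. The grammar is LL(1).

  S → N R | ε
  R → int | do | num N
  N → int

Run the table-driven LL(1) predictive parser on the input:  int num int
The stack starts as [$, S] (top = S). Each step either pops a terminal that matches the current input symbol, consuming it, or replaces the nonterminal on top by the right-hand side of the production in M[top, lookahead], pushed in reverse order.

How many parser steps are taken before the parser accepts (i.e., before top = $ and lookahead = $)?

7

     Stack    Input          Action
  1  $ S      int num int $  expand S → N R
  2  $ R N    int num int $  expand N → int
  3  $ R int  int num int $  match int
  4  $ R      num int $      expand R → num N
  5  $ N num  num int $      match num
  6  $ N      int $          expand N → int
  7  $ int    int $          match int
Accept reached after 7 steps.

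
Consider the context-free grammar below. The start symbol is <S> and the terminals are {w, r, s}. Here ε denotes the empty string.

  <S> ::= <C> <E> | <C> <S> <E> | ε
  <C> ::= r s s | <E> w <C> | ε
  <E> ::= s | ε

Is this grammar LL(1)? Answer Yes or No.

FIRST(<S>) = {ε, r, s, w}
FIRST(<C>) = {ε, r, s, w}
FIRST(<E>) = {ε, s}
FOLLOW(<S>) = {$, s}
FOLLOW(<C>) = {$, r, s, w}
FOLLOW(<E>) = {$, s, w}
Cell M[<C>, r] receives both <C> ::= r s s and <C> ::= ε — the grammar is not LL(1).

No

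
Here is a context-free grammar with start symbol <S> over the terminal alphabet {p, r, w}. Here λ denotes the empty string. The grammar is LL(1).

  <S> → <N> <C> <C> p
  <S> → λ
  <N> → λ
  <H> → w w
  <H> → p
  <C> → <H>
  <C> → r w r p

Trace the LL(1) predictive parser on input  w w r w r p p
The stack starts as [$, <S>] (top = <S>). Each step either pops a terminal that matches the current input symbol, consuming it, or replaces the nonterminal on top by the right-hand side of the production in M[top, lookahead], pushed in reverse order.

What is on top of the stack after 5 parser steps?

     Stack            Input            Action
  1  $ <S>            w w r w r p p $  expand <S> → <N> <C> <C> p
  2  $ p <C> <C> <N>  w w r w r p p $  expand <N> → λ
  3  $ p <C> <C>      w w r w r p p $  expand <C> → <H>
  4  $ p <C> <H>      w w r w r p p $  expand <H> → w w
  5  $ p <C> w w      w w r w r p p $  match w
Stack after step 5: $ p <C> w (top = w).

w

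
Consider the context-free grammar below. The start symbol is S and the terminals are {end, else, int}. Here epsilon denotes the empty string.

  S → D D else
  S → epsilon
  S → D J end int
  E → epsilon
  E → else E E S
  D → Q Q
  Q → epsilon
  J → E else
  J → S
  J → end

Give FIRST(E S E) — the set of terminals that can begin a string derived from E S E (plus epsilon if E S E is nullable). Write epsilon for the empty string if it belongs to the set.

{epsilon, else, end}

FIRST(E): from E→epsilon we get {epsilon}; from E→else E E S we get {else}. So FIRST(E) = {epsilon, else}.
FIRST(Q): from Q→epsilon we get {epsilon}. So FIRST(Q) = {epsilon}.
FIRST(D): from D→Q Q we get {epsilon}. So FIRST(D) = {epsilon}.
FIRST(S): from S→D D else we get {else}; from S→epsilon we get {epsilon}; from S→D J end int we get {else, end}. So FIRST(S) = {epsilon, else, end}.
FIRST(J): from J→E else we get {else}; from J→S we get {epsilon, else, end}; from J→end we get {end}. So FIRST(J) = {epsilon, else, end}.
FIRST(E S E): take FIRST of each symbol in turn, carrying on past any symbol whose FIRST contains epsilon; result {epsilon, else, end}.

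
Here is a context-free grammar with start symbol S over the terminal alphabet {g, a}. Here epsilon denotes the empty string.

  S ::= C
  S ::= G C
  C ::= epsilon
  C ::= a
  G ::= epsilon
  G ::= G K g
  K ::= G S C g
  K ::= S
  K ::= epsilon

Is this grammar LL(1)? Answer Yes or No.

FIRST(S) = {epsilon, a, g}
FIRST(C) = {epsilon, a}
FIRST(G) = {epsilon, a, g}
FIRST(K) = {epsilon, a, g}
FOLLOW(S) = {$, a, g}
FOLLOW(C) = {$, a, g}
FOLLOW(G) = {$, a, g}
FOLLOW(K) = {g}
Cell M[C, a] receives both C ::= epsilon and C ::= a — the grammar is not LL(1).

No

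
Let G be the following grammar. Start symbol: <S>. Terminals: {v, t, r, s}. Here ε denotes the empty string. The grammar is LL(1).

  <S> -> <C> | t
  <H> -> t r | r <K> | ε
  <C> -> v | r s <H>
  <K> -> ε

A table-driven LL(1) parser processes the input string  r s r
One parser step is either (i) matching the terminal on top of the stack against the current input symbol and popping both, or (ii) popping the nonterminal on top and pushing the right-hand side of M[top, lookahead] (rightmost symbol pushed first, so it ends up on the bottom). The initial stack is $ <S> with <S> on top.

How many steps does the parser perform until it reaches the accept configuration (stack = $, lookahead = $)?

7

     Stack      Input    Action
  1  $ <S>      r s r $  expand <S> -> <C>
  2  $ <C>      r s r $  expand <C> -> r s <H>
  3  $ <H> s r  r s r $  match r
  4  $ <H> s    s r $    match s
  5  $ <H>      r $      expand <H> -> r <K>
  6  $ <K> r    r $      match r
  7  $ <K>      $        expand <K> -> ε
Accept reached after 7 steps.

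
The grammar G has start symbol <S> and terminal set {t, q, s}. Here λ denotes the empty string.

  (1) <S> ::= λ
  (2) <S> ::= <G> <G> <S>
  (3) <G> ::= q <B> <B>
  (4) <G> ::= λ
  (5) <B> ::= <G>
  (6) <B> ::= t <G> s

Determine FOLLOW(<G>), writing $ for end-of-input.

FIRST(<G>): from <G>::=q <B> <B> we get {q}; from <G>::=λ we get {λ}. So FIRST(<G>) = {λ, q}.
FIRST(<S>): from <S>::=λ we get {λ}; from <S>::=<G> <G> <S> we get {λ, q}. So FIRST(<S>) = {λ, q}.
FIRST(<B>): from <B>::=<G> we get {λ, q}; from <B>::=t <G> s we get {t}. So FIRST(<B>) = {λ, q, t}.
FOLLOW(<S>) includes $ since <S> is the start symbol.
FOLLOW(<S>): in <S>::=<G> <G> <S>, the suffix after <S> is empty (adds nothing new). Thus FOLLOW(<S>) = {$}.
FOLLOW(<G>): in <S>::=<G> <G> <S> (occurrence 1), <G> is followed by <G> <S> with FIRST {λ, q}; in <S>::=<G> <G> <S> (occurrence 1), the suffix after <G> is nullable, so FOLLOW(<G>) ⊇ FOLLOW(<S>) = {$}; in <S>::=<G> <G> <S> (occurrence 2), <G> is followed by <S> with FIRST {λ, q}; in <S>::=<G> <G> <S> (occurrence 2), the suffix after <G> is nullable, so FOLLOW(<G>) ⊇ FOLLOW(<S>) = {$}; in <B>::=<G>, the suffix after <G> is empty, so FOLLOW(<G>) ⊇ FOLLOW(<B>) = {$, q, s, t}; in <B>::=t <G> s, <G> is followed by s with FIRST {s}. Thus FOLLOW(<G>) = {$, q, s, t}.
FOLLOW(<B>): in <G>::=q <B> <B> (occurrence 1), <B> is followed by <B> with FIRST {λ, q, t}; in <G>::=q <B> <B> (occurrence 1), the suffix after <B> is nullable, so FOLLOW(<B>) ⊇ FOLLOW(<G>) = {$, q, s, t}; in <G>::=q <B> <B> (occurrence 2), the suffix after <B> is empty, so FOLLOW(<B>) ⊇ FOLLOW(<G>) = {$, q, s, t}. Thus FOLLOW(<B>) = {$, q, s, t}.

{$, q, s, t}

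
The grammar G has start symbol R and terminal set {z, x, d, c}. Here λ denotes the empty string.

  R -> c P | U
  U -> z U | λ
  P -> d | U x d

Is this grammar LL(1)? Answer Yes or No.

Yes

FIRST(R) = {λ, c, z}
FIRST(U) = {λ, z}
FIRST(P) = {d, x, z}
FOLLOW(R) = {$}
FOLLOW(U) = {$, x}
FOLLOW(P) = {$}
Each cell of M receives at most one production.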